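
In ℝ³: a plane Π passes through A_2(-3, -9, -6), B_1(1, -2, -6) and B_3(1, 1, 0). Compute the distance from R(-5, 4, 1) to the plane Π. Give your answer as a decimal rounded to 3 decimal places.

A_2B_1 = (4, 7, 0), A_2B_3 = (4, 10, 6); a normal to Π is A_2B_1 × A_2B_3 = (42, -24, 12).
Using A_2: Π has equation 42x - 24y + 12z = 18.
n·R − d = (42)·(-5) + (-24)·(4) + (12)·(1) − 18 = -312; |n| = √2484.
Distance = |-312| / √2484 = 312/√2484 ≈ 6.260.

6.260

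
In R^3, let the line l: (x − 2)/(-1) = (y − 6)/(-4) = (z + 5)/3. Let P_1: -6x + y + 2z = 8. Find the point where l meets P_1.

(-1, -6, 4)

l has direction (-1, -4, 3) through (2, 6, -5).
Substitute r = (2, 6, -5) + t(-1, -4, 3) into the plane: -16 + 8t = 8, so t = 3.
Intersection: (2, 6, -5) + 3·(-1, -4, 3) = (-1, -6, 4).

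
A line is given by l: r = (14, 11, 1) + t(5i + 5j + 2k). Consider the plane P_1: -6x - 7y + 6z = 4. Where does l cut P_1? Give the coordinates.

Substitute r = (14, 11, 1) + t(5, 5, 2) into the plane: -155 + (-53)t = 4, so t = -3.
Intersection: (14, 11, 1) + (-3)·(5, 5, 2) = (-1, -4, -5).

(-1, -4, -5)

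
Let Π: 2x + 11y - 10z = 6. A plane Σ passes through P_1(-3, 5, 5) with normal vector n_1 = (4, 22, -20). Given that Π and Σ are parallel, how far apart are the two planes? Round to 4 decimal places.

Σ: n_1·r = n_1·P_1 gives 4x + 22y - 20z = -2.
Rescale Σ by 1/2: 2x + 11y - 10z = -1. Then distance = |6 − (-1)| / √225 ≈ 0.4667.

0.4667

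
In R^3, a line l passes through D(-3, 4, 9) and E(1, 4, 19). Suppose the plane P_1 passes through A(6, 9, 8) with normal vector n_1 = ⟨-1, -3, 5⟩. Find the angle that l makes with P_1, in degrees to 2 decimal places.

A direction vector for l is E − D = (4, 0, 10).
P_1: n_1·r = n_1·A gives -x - 3y + 5z = 7.
sin θ = |n·v| / (|n||v|) = |46| / (√35 · √116) = 0.72193.
θ ≈ 46.21°.

46.21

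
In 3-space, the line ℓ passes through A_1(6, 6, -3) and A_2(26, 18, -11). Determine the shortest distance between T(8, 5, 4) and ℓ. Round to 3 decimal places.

7.260

A direction vector for ℓ is A_2 − A_1 = (20, 12, -8).
Taking (6, 6, -3) on ℓ with direction v = (20, 12, -8): w = T − (6, 6, -3) = (2, -1, 7), and w × v = (-76, 156, 44).
Distance = |w × v| / |v| = √32048 / √608 ≈ 7.260.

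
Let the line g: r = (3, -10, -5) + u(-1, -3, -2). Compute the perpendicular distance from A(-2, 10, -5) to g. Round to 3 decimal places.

14.454

Taking (3, -10, -5) on g with direction v = (-1, -3, -2): w = A − (3, -10, -5) = (-5, 20, 0), and w × v = (-40, -10, 35).
Distance = |w × v| / |v| = √2925 / √14 ≈ 14.454.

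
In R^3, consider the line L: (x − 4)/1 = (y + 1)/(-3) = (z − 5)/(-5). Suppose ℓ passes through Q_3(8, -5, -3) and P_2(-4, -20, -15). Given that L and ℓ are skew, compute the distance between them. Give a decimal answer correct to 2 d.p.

0.37

L has direction (1, -3, -5) through (4, -1, 5).
A direction vector for ℓ is P_2 − Q_3 = (-12, -15, -12).
Common perpendicular direction n = (1, -3, -5) × (-12, -15, -12) = (-39, 72, -51).
With w = (8, -5, -3) − (4, -1, 5) = (4, -4, -8), w · n = -36.
Distance = |w · n| / |n| = |-36| / √9306 ≈ 0.37.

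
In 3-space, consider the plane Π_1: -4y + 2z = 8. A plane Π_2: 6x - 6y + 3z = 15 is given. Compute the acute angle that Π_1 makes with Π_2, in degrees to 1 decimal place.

41.8

cos θ = |n₁·n₂| / (|n₁||n₂|) = |30| / (√20 · √81).
θ = arccos(0.74536) ≈ 41.8°.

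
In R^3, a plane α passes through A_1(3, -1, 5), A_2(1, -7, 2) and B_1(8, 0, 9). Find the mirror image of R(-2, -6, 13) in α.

(10, -2, -3)

A_1A_2 = (-2, -6, -3), A_1B_1 = (5, 1, 4); a normal to α is A_1A_2 × A_1B_1 = (-21, -7, 28).
Using A_1: α has equation -21x - 7y + 28z = 84.
λ = (n·R − d)/|n|² = (448 − 84)/1274 = 2/7.
Reflection = R − 2λn = (-2, -6, 13) − (4/7)·(-21, -7, 28) = (10, -2, -3).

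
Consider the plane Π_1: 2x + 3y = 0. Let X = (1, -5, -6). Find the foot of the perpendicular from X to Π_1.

Foot = X − λn with λ = (n·X − d)/|n|² = (-13 − 0)/13 = -1.
Foot = (1, -5, -6) − (-1)·(2, 3, 0) = (3, -2, -6).

(3, -2, -6)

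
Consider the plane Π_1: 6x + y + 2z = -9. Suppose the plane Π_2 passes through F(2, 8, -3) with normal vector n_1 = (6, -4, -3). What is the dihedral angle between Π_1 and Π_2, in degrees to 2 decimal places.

58.67

Π_2: n_1·r = n_1·F gives 6x - 4y - 3z = -11.
cos θ = |n₁·n₂| / (|n₁||n₂|) = |26| / (√41 · √61).
θ = arccos(0.51990) ≈ 58.67°.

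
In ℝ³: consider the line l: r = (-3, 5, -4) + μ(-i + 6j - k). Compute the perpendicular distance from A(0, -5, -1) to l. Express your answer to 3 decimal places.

Taking (-3, 5, -4) on l with direction v = (-1, 6, -1): w = A − (-3, 5, -4) = (3, -10, 3), and w × v = (-8, 0, 8).
Distance = |w × v| / |v| = √128 / √38 ≈ 1.835.

1.835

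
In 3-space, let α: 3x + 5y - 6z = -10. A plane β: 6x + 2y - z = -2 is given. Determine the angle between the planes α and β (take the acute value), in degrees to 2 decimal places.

cos θ = |n₁·n₂| / (|n₁||n₂|) = |34| / (√70 · √41).
θ = arccos(0.63466) ≈ 50.61°.

50.61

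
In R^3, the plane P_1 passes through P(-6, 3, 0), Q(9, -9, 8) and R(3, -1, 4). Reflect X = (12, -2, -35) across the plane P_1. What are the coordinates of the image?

PQ = (15, -12, 8), PR = (9, -4, 4); a normal to P_1 is PQ × PR = (-16, 12, 48).
Using P: P_1 has equation -16x + 12y + 48z = 132.
λ = (n·X − d)/|n|² = (-1896 − 132)/2704 = -3/4.
Reflection = X − 2λn = (12, -2, -35) − (-3/2)·(-16, 12, 48) = (-12, 16, 37).

(-12, 16, 37)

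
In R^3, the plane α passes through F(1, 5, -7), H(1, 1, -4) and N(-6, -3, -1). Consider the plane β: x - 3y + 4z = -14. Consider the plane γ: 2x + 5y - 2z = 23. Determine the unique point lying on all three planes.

(5, 1, -4)

FH = (0, -4, 3), FN = (-7, -8, 6); a normal to α is FH × FN = (0, -21, -28).
Using F: α has equation -21y - 28z = 91.
Solving the 3×3 linear system -21y - 28z = 91, x - 3y + 4z = -14, 2x + 5y - 2z = 23 (e.g. by elimination or Cramer's rule, determinant = -518) gives (5, 1, -4).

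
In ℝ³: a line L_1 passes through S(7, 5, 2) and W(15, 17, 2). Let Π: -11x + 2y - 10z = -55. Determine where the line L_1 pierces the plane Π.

(3, -1, 2)

A direction vector for L_1 is W − S = (8, 12, 0).
Substitute r = (7, 5, 2) + t(8, 12, 0) into the plane: -87 + (-64)t = -55, so t = -1/2.
Intersection: (7, 5, 2) + (-1/2)·(8, 12, 0) = (3, -1, 2).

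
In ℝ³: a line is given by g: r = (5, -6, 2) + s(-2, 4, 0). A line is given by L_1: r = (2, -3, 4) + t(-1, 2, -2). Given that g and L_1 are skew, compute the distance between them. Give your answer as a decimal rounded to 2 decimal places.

1.34

Common perpendicular direction n = (-2, 4, 0) × (-1, 2, -2) = (-8, -4, 0).
With w = (2, -3, 4) − (5, -6, 2) = (-3, 3, 2), w · n = 12.
Distance = |w · n| / |n| = |12| / √80 ≈ 1.34.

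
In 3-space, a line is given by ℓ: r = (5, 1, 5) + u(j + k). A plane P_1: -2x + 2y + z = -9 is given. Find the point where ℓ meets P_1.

(5, -1, 3)

Substitute r = (5, 1, 5) + t(0, 1, 1) into the plane: -3 + 3t = -9, so t = -2.
Intersection: (5, 1, 5) + (-2)·(0, 1, 1) = (5, -1, 3).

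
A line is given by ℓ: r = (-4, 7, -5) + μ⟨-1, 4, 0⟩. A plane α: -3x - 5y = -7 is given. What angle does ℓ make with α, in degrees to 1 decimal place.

45.0

sin θ = |n·v| / (|n||v|) = |-17| / (√34 · √17) = 0.70711.
θ ≈ 45.0°.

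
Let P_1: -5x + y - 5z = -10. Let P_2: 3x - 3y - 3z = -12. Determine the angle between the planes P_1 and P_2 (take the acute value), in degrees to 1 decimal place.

85.4

cos θ = |n₁·n₂| / (|n₁||n₂|) = |-3| / (√51 · √27).
θ = arccos(0.08085) ≈ 85.4°.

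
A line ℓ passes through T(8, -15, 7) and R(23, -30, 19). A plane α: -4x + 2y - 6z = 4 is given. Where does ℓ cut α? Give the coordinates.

A direction vector for ℓ is R − T = (15, -15, 12).
Substitute r = (8, -15, 7) + t(15, -15, 12) into the plane: -104 + (-162)t = 4, so t = -2/3.
Intersection: (8, -15, 7) + (-2/3)·(15, -15, 12) = (-2, -5, -1).

(-2, -5, -1)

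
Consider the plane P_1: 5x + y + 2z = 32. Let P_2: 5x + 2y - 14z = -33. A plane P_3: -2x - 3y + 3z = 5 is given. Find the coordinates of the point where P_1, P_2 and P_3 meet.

Solving the 3×3 linear system 5x + y + 2z = 32, 5x + 2y - 14z = -33, -2x - 3y + 3z = 5 (e.g. by elimination or Cramer's rule, determinant = -189) gives (5, -1, 4).

(5, -1, 4)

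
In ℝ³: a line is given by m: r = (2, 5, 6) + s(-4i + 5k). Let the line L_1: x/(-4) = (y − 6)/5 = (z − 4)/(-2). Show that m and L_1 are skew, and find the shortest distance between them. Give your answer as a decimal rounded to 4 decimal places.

L_1 has direction (-4, 5, -2) through (0, 6, 4).
Common perpendicular direction n = (-4, 0, 5) × (-4, 5, -2) = (-25, -28, -20).
With w = (0, 6, 4) − (2, 5, 6) = (-2, 1, -2), w · n = 62.
Since n ≠ 0 the lines are not parallel, and w · n = 62 ≠ 0 so they do not intersect; hence they are skew.
Distance = |w · n| / |n| = |62| / √1809 ≈ 1.4577.

1.4577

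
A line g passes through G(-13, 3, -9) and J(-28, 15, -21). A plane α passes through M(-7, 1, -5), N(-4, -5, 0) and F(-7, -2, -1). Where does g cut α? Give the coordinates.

A direction vector for g is J − G = (-15, 12, -12).
MN = (3, -6, 5), MF = (0, -3, 4); a normal to α is MN × MF = (-9, -12, -9).
Using M: α has equation -9x - 12y - 9z = 96.
Substitute r = (-13, 3, -9) + t(-15, 12, -12) into the plane: 162 + 99t = 96, so t = -2/3.
Intersection: (-13, 3, -9) + (-2/3)·(-15, 12, -12) = (-3, -5, -1).

(-3, -5, -1)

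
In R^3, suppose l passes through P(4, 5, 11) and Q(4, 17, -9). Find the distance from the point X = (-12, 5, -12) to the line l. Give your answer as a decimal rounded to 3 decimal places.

A direction vector for l is Q − P = (0, 12, -20).
Taking (4, 5, 11) on l with direction v = (0, 12, -20): w = X − (4, 5, 11) = (-16, 0, -23), and w × v = (276, -320, -192).
Distance = |w × v| / |v| = √215440 / √544 ≈ 19.900.

19.900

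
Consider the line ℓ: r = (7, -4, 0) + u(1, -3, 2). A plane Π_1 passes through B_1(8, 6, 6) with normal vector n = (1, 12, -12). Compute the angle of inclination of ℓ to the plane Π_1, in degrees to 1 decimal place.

68.1

Π_1: n·r = n·B_1 gives x + 12y - 12z = 8.
sin θ = |n·v| / (|n||v|) = |-59| / (√289 · √14) = 0.92755.
θ ≈ 68.1°.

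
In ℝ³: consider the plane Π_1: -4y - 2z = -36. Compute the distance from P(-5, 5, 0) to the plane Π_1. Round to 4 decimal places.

n·P − d = (0)·(-5) + (-4)·(5) + (-2)·(0) − (-36) = 16; |n| = √20.
Distance = |16| / √20 = 16/√20 ≈ 3.5777.

3.5777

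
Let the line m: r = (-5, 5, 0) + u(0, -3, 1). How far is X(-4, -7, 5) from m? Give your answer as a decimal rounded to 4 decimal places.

Taking (-5, 5, 0) on m with direction v = (0, -3, 1): w = X − (-5, 5, 0) = (1, -12, 5), and w × v = (3, -1, -3).
Distance = |w × v| / |v| = √19 / √10 ≈ 1.3784.

1.3784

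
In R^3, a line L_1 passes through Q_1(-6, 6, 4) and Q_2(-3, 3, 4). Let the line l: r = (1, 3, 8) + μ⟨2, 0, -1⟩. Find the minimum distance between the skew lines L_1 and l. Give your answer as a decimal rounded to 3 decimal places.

A direction vector for L_1 is Q_2 − Q_1 = (3, -3, 0).
Common perpendicular direction n = (3, -3, 0) × (2, 0, -1) = (3, 3, 6).
With w = (1, 3, 8) − (-6, 6, 4) = (7, -3, 4), w · n = 36.
Distance = |w · n| / |n| = |36| / √54 ≈ 4.899.

4.899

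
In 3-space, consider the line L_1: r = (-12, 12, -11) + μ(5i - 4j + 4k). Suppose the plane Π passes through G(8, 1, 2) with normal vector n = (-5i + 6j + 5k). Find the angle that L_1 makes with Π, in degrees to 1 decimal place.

Π: n·r = n·G gives -5x + 6y + 5z = -24.
sin θ = |n·v| / (|n||v|) = |-29| / (√86 · √57) = 0.41420.
θ ≈ 24.5°.

24.5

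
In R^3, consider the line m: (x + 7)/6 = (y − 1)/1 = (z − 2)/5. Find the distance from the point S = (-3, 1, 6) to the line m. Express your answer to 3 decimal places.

0.880

m has direction (6, 1, 5) through (-7, 1, 2).
Taking (-7, 1, 2) on m with direction v = (6, 1, 5): w = S − (-7, 1, 2) = (4, 0, 4), and w × v = (-4, 4, 4).
Distance = |w × v| / |v| = √48 / √62 ≈ 0.880.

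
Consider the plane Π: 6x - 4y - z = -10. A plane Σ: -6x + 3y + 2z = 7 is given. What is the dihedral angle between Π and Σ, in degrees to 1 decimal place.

11.1

cos θ = |n₁·n₂| / (|n₁||n₂|) = |-50| / (√53 · √49).
θ = arccos(0.98115) ≈ 11.1°.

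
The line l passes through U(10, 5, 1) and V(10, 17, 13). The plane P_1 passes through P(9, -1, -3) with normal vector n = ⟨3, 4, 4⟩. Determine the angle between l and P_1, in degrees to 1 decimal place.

62.1

A direction vector for l is V − U = (0, 12, 12).
P_1: n·r = n·P gives 3x + 4y + 4z = 11.
sin θ = |n·v| / (|n||v|) = |96| / (√41 · √288) = 0.88345.
θ ≈ 62.1°.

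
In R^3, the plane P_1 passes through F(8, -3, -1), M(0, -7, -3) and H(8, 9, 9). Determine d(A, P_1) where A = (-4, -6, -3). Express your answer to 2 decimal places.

1.14

FM = (-8, -4, -2), FH = (0, 12, 10); a normal to P_1 is FM × FH = (-16, 80, -96).
Using F: P_1 has equation -16x + 80y - 96z = -272.
n·A − d = (-16)·(-4) + (80)·(-6) + (-96)·(-3) − (-272) = 144; |n| = √15872.
Distance = |144| / √15872 = 144/√15872 ≈ 1.14.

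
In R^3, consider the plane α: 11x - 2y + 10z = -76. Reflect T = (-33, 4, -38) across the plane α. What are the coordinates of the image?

λ = (n·T − d)/|n|² = (-751 − (-76))/225 = -3.
Reflection = T − 2λn = (-33, 4, -38) − (-6)·(11, -2, 10) = (33, -8, 22).

(33, -8, 22)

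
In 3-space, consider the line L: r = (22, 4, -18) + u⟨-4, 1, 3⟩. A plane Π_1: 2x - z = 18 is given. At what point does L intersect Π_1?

(6, 8, -6)

Substitute r = (22, 4, -18) + t(-4, 1, 3) into the plane: 62 + (-11)t = 18, so t = 4.
Intersection: (22, 4, -18) + 4·(-4, 1, 3) = (6, 8, -6).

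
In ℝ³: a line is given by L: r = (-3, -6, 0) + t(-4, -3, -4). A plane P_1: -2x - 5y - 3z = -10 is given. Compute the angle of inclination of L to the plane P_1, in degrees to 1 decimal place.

62.5

sin θ = |n·v| / (|n||v|) = |35| / (√38 · √41) = 0.88672.
θ ≈ 62.5°.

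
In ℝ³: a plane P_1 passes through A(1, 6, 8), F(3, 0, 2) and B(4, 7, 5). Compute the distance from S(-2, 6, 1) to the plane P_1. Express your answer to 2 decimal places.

6.33

AF = (2, -6, -6), AB = (3, 1, -3); a normal to P_1 is AF × AB = (24, -12, 20).
Using A: P_1 has equation 24x - 12y + 20z = 112.
n·S − d = (24)·(-2) + (-12)·(6) + (20)·(1) − 112 = -212; |n| = √1120.
Distance = |-212| / √1120 = 212/√1120 ≈ 6.33.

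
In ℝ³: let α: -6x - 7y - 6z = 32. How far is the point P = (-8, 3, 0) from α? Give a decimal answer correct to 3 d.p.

n·P − d = (-6)·(-8) + (-7)·(3) + (-6)·(0) − 32 = -5; |n| = √121.
Distance = |-5| / √121 = 5/√121 ≈ 0.455.

0.455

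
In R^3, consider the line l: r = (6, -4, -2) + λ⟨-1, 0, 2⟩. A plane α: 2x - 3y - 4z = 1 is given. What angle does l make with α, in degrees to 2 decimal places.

56.15

sin θ = |n·v| / (|n||v|) = |-10| / (√29 · √5) = 0.83045.
θ ≈ 56.15°.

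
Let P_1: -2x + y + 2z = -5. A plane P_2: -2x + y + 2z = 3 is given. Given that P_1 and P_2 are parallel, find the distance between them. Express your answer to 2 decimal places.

Same normal n = (-2, 1, 2) with |n| = √9; distance = |-5 − 3| / |n| = 8/√9 ≈ 2.67.

2.67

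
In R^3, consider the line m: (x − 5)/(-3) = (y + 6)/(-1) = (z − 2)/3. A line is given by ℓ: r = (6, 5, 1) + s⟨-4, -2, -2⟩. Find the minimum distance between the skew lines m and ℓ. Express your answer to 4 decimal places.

9.6975

m has direction (-3, -1, 3) through (5, -6, 2).
Common perpendicular direction n = (-3, -1, 3) × (-4, -2, -2) = (8, -18, 2).
With w = (6, 5, 1) − (5, -6, 2) = (1, 11, -1), w · n = -192.
Distance = |w · n| / |n| = |-192| / √392 ≈ 9.6975.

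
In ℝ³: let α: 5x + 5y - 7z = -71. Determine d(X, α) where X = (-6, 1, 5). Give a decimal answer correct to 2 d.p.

1.11

n·X − d = (5)·(-6) + (5)·(1) + (-7)·(5) − (-71) = 11; |n| = √99.
Distance = |11| / √99 = 11/√99 ≈ 1.11.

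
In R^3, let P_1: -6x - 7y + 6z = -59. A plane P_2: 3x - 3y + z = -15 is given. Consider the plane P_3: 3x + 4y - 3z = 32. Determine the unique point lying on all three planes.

(1, 5, -3)

Solving the 3×3 linear system -6x - 7y + 6z = -59, 3x - 3y + z = -15, 3x + 4y - 3z = 32 (e.g. by elimination or Cramer's rule, determinant = 12) gives (1, 5, -3).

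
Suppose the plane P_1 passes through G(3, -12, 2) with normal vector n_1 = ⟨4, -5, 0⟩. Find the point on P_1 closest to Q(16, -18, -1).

(8, -8, -1)

P_1: n_1·r = n_1·G gives 4x - 5y = 72.
Foot = Q − λn with λ = (n·Q − d)/|n|² = (154 − 72)/41 = 2.
Foot = (16, -18, -1) − 2·(4, -5, 0) = (8, -8, -1).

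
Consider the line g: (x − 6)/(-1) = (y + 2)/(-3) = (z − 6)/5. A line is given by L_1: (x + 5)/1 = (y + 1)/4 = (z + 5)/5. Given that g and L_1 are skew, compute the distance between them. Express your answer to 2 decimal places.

11.15

g has direction (-1, -3, 5) through (6, -2, 6).
L_1 has direction (1, 4, 5) through (-5, -1, -5).
Common perpendicular direction n = (-1, -3, 5) × (1, 4, 5) = (-35, 10, -1).
With w = (-5, -1, -5) − (6, -2, 6) = (-11, 1, -11), w · n = 406.
Distance = |w · n| / |n| = |406| / √1326 ≈ 11.15.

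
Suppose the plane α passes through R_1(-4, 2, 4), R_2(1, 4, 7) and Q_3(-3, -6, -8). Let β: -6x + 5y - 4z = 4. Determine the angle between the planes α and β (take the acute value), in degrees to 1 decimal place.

R_1R_2 = (5, 2, 3), R_1Q_3 = (1, -8, -12); a normal to α is R_1R_2 × R_1Q_3 = (0, 63, -42).
Using R_1: α has equation 63y - 42z = -42.
cos θ = |n₁·n₂| / (|n₁||n₂|) = |483| / (√5733 · √77).
θ = arccos(0.72696) ≈ 43.4°.

43.4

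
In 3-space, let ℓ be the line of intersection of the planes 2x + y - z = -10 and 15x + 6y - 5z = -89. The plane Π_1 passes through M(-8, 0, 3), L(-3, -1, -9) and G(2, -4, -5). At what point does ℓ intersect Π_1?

Direction of ℓ: (2, 1, -1) × (15, 6, -5) = (1, -5, -3).
A point on ℓ: solving the two plane equations with x = -10 gives (-10, 11, 1).
ML = (5, -1, -12), MG = (10, -4, -8); a normal to Π_1 is ML × MG = (-40, -80, -10).
Using M: Π_1 has equation -40x - 80y - 10z = 290.
Substitute r = (-10, 11, 1) + t(1, -5, -3) into the plane: -490 + 390t = 290, so t = 2.
Intersection: (-10, 11, 1) + 2·(1, -5, -3) = (-8, 1, -5).

(-8, 1, -5)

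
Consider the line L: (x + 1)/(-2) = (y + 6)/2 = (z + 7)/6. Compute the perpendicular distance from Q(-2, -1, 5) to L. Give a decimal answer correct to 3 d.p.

L has direction (-2, 2, 6) through (-1, -6, -7).
Taking (-1, -6, -7) on L with direction v = (-2, 2, 6): w = Q − (-1, -6, -7) = (-1, 5, 12), and w × v = (6, -18, 8).
Distance = |w × v| / |v| = √424 / √44 ≈ 3.104.

3.104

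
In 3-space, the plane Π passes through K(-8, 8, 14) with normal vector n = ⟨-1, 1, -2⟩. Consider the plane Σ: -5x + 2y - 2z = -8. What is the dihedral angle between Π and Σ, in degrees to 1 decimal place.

38.6

Π: n·r = n·K gives -x + y - 2z = -12.
cos θ = |n₁·n₂| / (|n₁||n₂|) = |11| / (√6 · √33).
θ = arccos(0.78174) ≈ 38.6°.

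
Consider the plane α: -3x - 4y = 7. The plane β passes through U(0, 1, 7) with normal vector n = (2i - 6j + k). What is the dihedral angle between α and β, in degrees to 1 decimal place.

β: n·r = n·U gives 2x - 6y + z = 1.
cos θ = |n₁·n₂| / (|n₁||n₂|) = |18| / (√25 · √41).
θ = arccos(0.56223) ≈ 55.8°.

55.8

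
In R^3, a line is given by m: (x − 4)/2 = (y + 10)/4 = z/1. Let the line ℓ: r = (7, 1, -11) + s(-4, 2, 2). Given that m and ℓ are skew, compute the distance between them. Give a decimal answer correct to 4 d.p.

12.9692

m has direction (2, 4, 1) through (4, -10, 0).
Common perpendicular direction n = (2, 4, 1) × (-4, 2, 2) = (6, -8, 20).
With w = (7, 1, -11) − (4, -10, 0) = (3, 11, -11), w · n = -290.
Distance = |w · n| / |n| = |-290| / √500 ≈ 12.9692.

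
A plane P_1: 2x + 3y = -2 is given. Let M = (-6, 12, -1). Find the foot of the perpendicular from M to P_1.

(-10, 6, -1)

Foot = M − λn with λ = (n·M − d)/|n|² = (24 − (-2))/13 = 2.
Foot = (-6, 12, -1) − 2·(2, 3, 0) = (-10, 6, -1).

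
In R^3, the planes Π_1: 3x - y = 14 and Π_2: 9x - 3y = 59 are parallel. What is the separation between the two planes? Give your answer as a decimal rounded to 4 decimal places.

1.7920

Rescale Π_2 by 1/3: 3x - y = 59/3. Then distance = |14 − (59/3)| / √10 ≈ 1.7920.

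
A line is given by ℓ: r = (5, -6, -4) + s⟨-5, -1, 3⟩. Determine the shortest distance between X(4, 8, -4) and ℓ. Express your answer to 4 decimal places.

Taking (5, -6, -4) on ℓ with direction v = (-5, -1, 3): w = X − (5, -6, -4) = (-1, 14, 0), and w × v = (42, 3, 71).
Distance = |w × v| / |v| = √6814 / √35 ≈ 13.9530.

13.9530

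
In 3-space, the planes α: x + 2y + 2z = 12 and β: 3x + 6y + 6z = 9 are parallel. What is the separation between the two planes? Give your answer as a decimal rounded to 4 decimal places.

Rescale β by 1/3: x + 2y + 2z = 3. Then distance = |12 − 3| / √9 ≈ 3.0000.

3.0000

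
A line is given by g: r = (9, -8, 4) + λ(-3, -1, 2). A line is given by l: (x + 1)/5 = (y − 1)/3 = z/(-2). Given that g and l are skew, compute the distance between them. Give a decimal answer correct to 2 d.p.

13.28

l has direction (5, 3, -2) through (-1, 1, 0).
Common perpendicular direction n = (-3, -1, 2) × (5, 3, -2) = (-4, 4, -4).
With w = (-1, 1, 0) − (9, -8, 4) = (-10, 9, -4), w · n = 92.
Distance = |w · n| / |n| = |92| / √48 ≈ 13.28.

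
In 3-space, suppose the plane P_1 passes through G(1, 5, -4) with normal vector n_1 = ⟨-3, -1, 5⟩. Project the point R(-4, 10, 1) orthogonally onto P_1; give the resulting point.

P_1: n_1·r = n_1·G gives -3x - y + 5z = -28.
Foot = R − λn with λ = (n·R − d)/|n|² = (7 − (-28))/35 = 1.
Foot = (-4, 10, 1) − 1·(-3, -1, 5) = (-1, 11, -4).

(-1, 11, -4)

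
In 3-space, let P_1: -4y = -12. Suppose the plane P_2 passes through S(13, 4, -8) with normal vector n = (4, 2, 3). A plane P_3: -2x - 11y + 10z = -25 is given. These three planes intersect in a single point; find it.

(6, 3, 2)

P_2: n·r = n·S gives 4x + 2y + 3z = 36.
Solving the 3×3 linear system -4y = -12, 4x + 2y + 3z = 36, -2x - 11y + 10z = -25 (e.g. by elimination or Cramer's rule, determinant = 184) gives (6, 3, 2).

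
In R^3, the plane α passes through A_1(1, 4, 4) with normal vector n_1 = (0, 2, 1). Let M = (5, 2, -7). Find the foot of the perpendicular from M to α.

α: n_1·r = n_1·A_1 gives 2y + z = 12.
Foot = M − λn with λ = (n·M − d)/|n|² = (-3 − 12)/5 = -3.
Foot = (5, 2, -7) − (-3)·(0, 2, 1) = (5, 8, -4).

(5, 8, -4)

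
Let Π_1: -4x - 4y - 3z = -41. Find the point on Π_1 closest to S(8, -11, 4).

Foot = S − λn with λ = (n·S − d)/|n|² = (0 − (-41))/41 = 1.
Foot = (8, -11, 4) − 1·(-4, -4, -3) = (12, -7, 7).

(12, -7, 7)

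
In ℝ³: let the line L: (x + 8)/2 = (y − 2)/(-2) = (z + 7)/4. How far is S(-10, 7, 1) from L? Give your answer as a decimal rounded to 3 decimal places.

8.916

L has direction (2, -2, 4) through (-8, 2, -7).
Taking (-8, 2, -7) on L with direction v = (2, -2, 4): w = S − (-8, 2, -7) = (-2, 5, 8), and w × v = (36, 24, -6).
Distance = |w × v| / |v| = √1908 / √24 ≈ 8.916.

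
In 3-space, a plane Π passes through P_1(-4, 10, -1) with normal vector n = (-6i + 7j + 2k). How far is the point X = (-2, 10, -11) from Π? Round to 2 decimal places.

3.39

Π: n·r = n·P_1 gives -6x + 7y + 2z = 92.
n·X − d = (-6)·(-2) + (7)·(10) + (2)·(-11) − 92 = -32; |n| = √89.
Distance = |-32| / √89 = 32/√89 ≈ 3.39.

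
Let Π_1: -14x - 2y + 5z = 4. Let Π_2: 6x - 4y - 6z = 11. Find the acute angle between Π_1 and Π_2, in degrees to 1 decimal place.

cos θ = |n₁·n₂| / (|n₁||n₂|) = |-106| / (√225 · √88).
θ = arccos(0.75331) ≈ 41.1°.

41.1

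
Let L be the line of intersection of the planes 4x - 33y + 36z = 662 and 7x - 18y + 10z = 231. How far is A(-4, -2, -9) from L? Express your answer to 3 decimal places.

20.813

Direction of L: (4, -33, 36) × (7, -18, 10) = (318, 212, 159).
A point on L: solving the two plane equations with x = -7 gives (-7, -10, 10).
Taking (-7, -10, 10) on L with direction v = (318, 212, 159): w = A − (-7, -10, 10) = (3, 8, -19), and w × v = (5300, -6519, -1908).
Distance = |w × v| / |v| = √74227825 / √171349 ≈ 20.813.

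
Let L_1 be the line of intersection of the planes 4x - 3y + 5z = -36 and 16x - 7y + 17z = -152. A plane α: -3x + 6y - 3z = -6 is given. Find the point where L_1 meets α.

(-3, -7, -9)

Direction of L_1: (4, -3, 5) × (16, -7, 17) = (-16, 12, 20).
A point on L_1: solving the two plane equations with x = -11 gives (-11, -1, 1).
Substitute r = (-11, -1, 1) + t(-16, 12, 20) into the plane: 24 + 60t = -6, so t = -1/2.
Intersection: (-11, -1, 1) + (-1/2)·(-16, 12, 20) = (-3, -7, -9).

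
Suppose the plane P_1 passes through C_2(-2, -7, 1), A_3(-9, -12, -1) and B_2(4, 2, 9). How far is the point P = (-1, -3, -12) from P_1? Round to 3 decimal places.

C_2A_3 = (-7, -5, -2), C_2B_2 = (6, 9, 8); a normal to P_1 is C_2A_3 × C_2B_2 = (-22, 44, -33).
Using C_2: P_1 has equation -22x + 44y - 33z = -297.
n·P − d = (-22)·(-1) + (44)·(-3) + (-33)·(-12) − (-297) = 583; |n| = √3509.
Distance = |583| / √3509 = 583/√3509 ≈ 9.842.

9.842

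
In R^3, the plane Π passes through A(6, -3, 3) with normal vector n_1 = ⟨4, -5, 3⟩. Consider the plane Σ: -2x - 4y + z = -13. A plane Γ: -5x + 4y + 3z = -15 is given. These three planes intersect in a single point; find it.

Π: n_1·r = n_1·A gives 4x - 5y + 3z = 48.
Solving the 3×3 linear system 4x - 5y + 3z = 48, -2x - 4y + z = -13, -5x + 4y + 3z = -15 (e.g. by elimination or Cramer's rule, determinant = -153) gives (8, 1, 7).

(8, 1, 7)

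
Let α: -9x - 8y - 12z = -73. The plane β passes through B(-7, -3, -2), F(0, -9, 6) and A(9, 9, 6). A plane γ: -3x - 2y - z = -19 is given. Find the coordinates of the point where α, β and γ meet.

BF = (7, -6, 8), BA = (16, 12, 8); a normal to β is BF × BA = (-144, 72, 180).
Using B: β has equation -144x + 72y + 180z = 432.
Solving the 3×3 linear system -9x - 8y - 12z = -73, -144x + 72y + 180z = 432, -3x - 2y - z = -19 (e.g. by elimination or Cramer's rule, determinant = -3168) gives (1, 8, 0).

(1, 8, 0)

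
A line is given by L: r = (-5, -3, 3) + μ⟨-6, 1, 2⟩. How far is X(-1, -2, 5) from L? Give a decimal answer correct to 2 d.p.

Taking (-5, -3, 3) on L with direction v = (-6, 1, 2): w = X − (-5, -3, 3) = (4, 1, 2), and w × v = (0, -20, 10).
Distance = |w × v| / |v| = √500 / √41 ≈ 3.49.

3.49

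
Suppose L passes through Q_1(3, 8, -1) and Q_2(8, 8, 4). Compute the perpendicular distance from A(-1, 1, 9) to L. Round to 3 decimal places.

A direction vector for L is Q_2 − Q_1 = (5, 0, 5).
Taking (3, 8, -1) on L with direction v = (5, 0, 5): w = A − (3, 8, -1) = (-4, -7, 10), and w × v = (-35, 70, 35).
Distance = |w × v| / |v| = √7350 / √50 ≈ 12.124.

12.124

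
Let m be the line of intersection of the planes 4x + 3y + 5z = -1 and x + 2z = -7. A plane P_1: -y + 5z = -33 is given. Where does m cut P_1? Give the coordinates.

Direction of m: (4, 3, 5) × (1, 0, 2) = (6, -3, -3).
A point on m: solving the two plane equations with x = -7 gives (-7, 9, 0).
Substitute r = (-7, 9, 0) + t(6, -3, -3) into the plane: -9 + (-12)t = -33, so t = 2.
Intersection: (-7, 9, 0) + 2·(6, -3, -3) = (5, 3, -6).

(5, 3, -6)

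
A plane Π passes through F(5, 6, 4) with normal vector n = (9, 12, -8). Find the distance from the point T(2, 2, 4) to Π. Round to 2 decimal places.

Π: n·r = n·F gives 9x + 12y - 8z = 85.
n·T − d = (9)·(2) + (12)·(2) + (-8)·(4) − 85 = -75; |n| = √289.
Distance = |-75| / √289 = 75/√289 ≈ 4.41.

4.41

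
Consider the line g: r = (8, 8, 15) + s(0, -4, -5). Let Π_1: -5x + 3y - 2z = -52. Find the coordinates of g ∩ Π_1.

(8, -4, 0)

Substitute r = (8, 8, 15) + t(0, -4, -5) into the plane: -46 + (-2)t = -52, so t = 3.
Intersection: (8, 8, 15) + 3·(0, -4, -5) = (8, -4, 0).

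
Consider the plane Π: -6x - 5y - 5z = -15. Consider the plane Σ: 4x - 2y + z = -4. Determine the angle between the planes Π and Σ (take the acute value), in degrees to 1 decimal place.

63.4

cos θ = |n₁·n₂| / (|n₁||n₂|) = |-19| / (√86 · √21).
θ = arccos(0.44709) ≈ 63.4°.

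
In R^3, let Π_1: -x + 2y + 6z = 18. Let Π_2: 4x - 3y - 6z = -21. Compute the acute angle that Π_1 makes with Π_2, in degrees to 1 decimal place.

23.1

cos θ = |n₁·n₂| / (|n₁||n₂|) = |-46| / (√41 · √61).
θ = arccos(0.91982) ≈ 23.1°.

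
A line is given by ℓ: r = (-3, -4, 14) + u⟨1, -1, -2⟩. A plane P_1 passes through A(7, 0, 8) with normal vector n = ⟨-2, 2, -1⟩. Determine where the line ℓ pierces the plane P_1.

P_1: n·r = n·A gives -2x + 2y - z = -22.
Substitute r = (-3, -4, 14) + t(1, -1, -2) into the plane: -16 + (-2)t = -22, so t = 3.
Intersection: (-3, -4, 14) + 3·(1, -1, -2) = (0, -7, 8).

(0, -7, 8)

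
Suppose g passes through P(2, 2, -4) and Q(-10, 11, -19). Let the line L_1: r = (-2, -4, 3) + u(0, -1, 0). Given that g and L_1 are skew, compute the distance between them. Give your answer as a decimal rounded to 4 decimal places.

7.4963

A direction vector for g is Q − P = (-12, 9, -15).
Common perpendicular direction n = (-12, 9, -15) × (0, -1, 0) = (-15, 0, 12).
With w = (-2, -4, 3) − (2, 2, -4) = (-4, -6, 7), w · n = 144.
Distance = |w · n| / |n| = |144| / √369 ≈ 7.4963.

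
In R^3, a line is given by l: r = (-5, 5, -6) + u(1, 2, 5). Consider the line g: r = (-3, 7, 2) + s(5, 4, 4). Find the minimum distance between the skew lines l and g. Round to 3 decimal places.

1.204

Common perpendicular direction n = (1, 2, 5) × (5, 4, 4) = (-12, 21, -6).
With w = (-3, 7, 2) − (-5, 5, -6) = (2, 2, 8), w · n = -30.
Distance = |w · n| / |n| = |-30| / √621 ≈ 1.204.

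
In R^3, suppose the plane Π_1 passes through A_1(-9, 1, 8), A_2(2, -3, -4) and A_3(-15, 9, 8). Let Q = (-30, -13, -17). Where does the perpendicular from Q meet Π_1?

A_1A_2 = (11, -4, -12), A_1A_3 = (-6, 8, 0); a normal to Π_1 is A_1A_2 × A_1A_3 = (96, 72, 64).
Using A_1: Π_1 has equation 96x + 72y + 64z = -280.
Foot = Q − λn with λ = (n·Q − d)/|n|² = (-4904 − (-280))/18496 = -1/4.
Foot = (-30, -13, -17) − (-1/4)·(96, 72, 64) = (-6, 5, -1).

(-6, 5, -1)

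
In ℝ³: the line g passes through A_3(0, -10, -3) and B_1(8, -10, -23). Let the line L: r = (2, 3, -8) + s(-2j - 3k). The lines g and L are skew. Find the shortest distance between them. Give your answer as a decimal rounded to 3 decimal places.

6.327

A direction vector for g is B_1 − A_3 = (8, 0, -20).
Common perpendicular direction n = (8, 0, -20) × (0, -2, -3) = (-40, 24, -16).
With w = (2, 3, -8) − (0, -10, -3) = (2, 13, -5), w · n = 312.
Distance = |w · n| / |n| = |312| / √2432 ≈ 6.327.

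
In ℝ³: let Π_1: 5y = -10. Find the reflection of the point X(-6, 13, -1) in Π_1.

λ = (n·X − d)/|n|² = (65 − (-10))/25 = 3.
Reflection = X − 2λn = (-6, 13, -1) − 6·(0, 5, 0) = (-6, -17, -1).

(-6, -17, -1)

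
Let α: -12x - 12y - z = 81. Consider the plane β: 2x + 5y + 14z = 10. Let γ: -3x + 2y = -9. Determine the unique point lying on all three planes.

(-1, -6, 3)

Solving the 3×3 linear system -12x - 12y - z = 81, 2x + 5y + 14z = 10, -3x + 2y = -9 (e.g. by elimination or Cramer's rule, determinant = 821) gives (-1, -6, 3).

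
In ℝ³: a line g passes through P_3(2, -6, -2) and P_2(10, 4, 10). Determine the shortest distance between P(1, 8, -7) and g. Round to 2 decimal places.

14.32

A direction vector for g is P_2 − P_3 = (8, 10, 12).
Taking (2, -6, -2) on g with direction v = (8, 10, 12): w = P − (2, -6, -2) = (-1, 14, -5), and w × v = (218, -28, -122).
Distance = |w × v| / |v| = √63192 / √308 ≈ 14.32.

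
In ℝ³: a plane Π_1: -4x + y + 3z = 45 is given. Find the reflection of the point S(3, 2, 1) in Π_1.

(-13, 6, 13)

λ = (n·S − d)/|n|² = (-7 − 45)/26 = -2.
Reflection = S − 2λn = (3, 2, 1) − (-4)·(-4, 1, 3) = (-13, 6, 13).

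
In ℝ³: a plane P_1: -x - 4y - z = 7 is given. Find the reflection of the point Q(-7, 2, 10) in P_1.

λ = (n·Q − d)/|n|² = (-11 − 7)/18 = -1.
Reflection = Q − 2λn = (-7, 2, 10) − (-2)·(-1, -4, -1) = (-9, -6, 8).

(-9, -6, 8)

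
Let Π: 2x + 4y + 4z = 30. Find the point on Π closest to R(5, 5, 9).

Foot = R − λn with λ = (n·R − d)/|n|² = (66 − 30)/36 = 1.
Foot = (5, 5, 9) − 1·(2, 4, 4) = (3, 1, 5).

(3, 1, 5)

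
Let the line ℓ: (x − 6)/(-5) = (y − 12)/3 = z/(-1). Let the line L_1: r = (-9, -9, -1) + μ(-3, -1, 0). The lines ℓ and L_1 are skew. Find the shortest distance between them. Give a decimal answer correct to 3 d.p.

ℓ has direction (-5, 3, -1) through (6, 12, 0).
Common perpendicular direction n = (-5, 3, -1) × (-3, -1, 0) = (-1, 3, 14).
With w = (-9, -9, -1) − (6, 12, 0) = (-15, -21, -1), w · n = -62.
Distance = |w · n| / |n| = |-62| / √206 ≈ 4.320.

4.320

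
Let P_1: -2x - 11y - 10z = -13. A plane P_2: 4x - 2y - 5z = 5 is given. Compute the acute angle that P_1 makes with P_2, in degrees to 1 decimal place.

cos θ = |n₁·n₂| / (|n₁||n₂|) = |64| / (√225 · √45).
θ = arccos(0.63604) ≈ 50.5°.

50.5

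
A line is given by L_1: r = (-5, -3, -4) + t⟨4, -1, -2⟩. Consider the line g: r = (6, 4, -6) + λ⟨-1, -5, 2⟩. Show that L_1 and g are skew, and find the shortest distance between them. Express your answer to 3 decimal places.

5.297

Common perpendicular direction n = (4, -1, -2) × (-1, -5, 2) = (-12, -6, -21).
With w = (6, 4, -6) − (-5, -3, -4) = (11, 7, -2), w · n = -132.
Since n ≠ 0 the lines are not parallel, and w · n = -132 ≠ 0 so they do not intersect; hence they are skew.
Distance = |w · n| / |n| = |-132| / √621 ≈ 5.297.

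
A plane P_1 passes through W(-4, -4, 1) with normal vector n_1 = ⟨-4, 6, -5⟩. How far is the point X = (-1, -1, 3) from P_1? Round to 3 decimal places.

P_1: n_1·r = n_1·W gives -4x + 6y - 5z = -13.
n·X − d = (-4)·(-1) + (6)·(-1) + (-5)·(3) − (-13) = -4; |n| = √77.
Distance = |-4| / √77 = 4/√77 ≈ 0.456.

0.456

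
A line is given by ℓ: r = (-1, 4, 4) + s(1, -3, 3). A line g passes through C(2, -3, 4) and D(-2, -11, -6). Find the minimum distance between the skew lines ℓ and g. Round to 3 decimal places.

A direction vector for g is D − C = (-4, -8, -10).
Common perpendicular direction n = (1, -3, 3) × (-4, -8, -10) = (54, -2, -20).
With w = (2, -3, 4) − (-1, 4, 4) = (3, -7, 0), w · n = 176.
Distance = |w · n| / |n| = |176| / √3320 ≈ 3.055.

3.055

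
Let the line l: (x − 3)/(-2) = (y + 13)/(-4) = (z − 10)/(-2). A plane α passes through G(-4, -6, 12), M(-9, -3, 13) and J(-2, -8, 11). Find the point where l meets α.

(5, -9, 12)

l has direction (-2, -4, -2) through (3, -13, 10).
GM = (-5, 3, 1), GJ = (2, -2, -1); a normal to α is GM × GJ = (-1, -3, 4).
Using G: α has equation -x - 3y + 4z = 70.
Substitute r = (3, -13, 10) + t(-2, -4, -2) into the plane: 76 + 6t = 70, so t = -1.
Intersection: (3, -13, 10) + (-1)·(-2, -4, -2) = (5, -9, 12).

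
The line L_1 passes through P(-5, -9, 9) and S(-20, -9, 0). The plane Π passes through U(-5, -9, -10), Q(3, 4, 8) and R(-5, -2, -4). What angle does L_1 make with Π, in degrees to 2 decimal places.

8.07

A direction vector for L_1 is S − P = (-15, 0, -9).
UQ = (8, 13, 18), UR = (0, 7, 6); a normal to Π is UQ × UR = (-48, -48, 56).
Using U: Π has equation -48x - 48y + 56z = 112.
sin θ = |n·v| / (|n||v|) = |216| / (√7744 · √306) = 0.14032.
θ ≈ 8.07°.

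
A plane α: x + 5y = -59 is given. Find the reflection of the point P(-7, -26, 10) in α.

(-1, 4, 10)

λ = (n·P − d)/|n|² = (-137 − (-59))/26 = -3.
Reflection = P − 2λn = (-7, -26, 10) − (-6)·(1, 5, 0) = (-1, 4, 10).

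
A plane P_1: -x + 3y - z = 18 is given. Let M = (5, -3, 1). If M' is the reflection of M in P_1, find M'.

(-1, 15, -5)

λ = (n·M − d)/|n|² = (-15 − 18)/11 = -3.
Reflection = M − 2λn = (5, -3, 1) − (-6)·(-1, 3, -1) = (-1, 15, -5).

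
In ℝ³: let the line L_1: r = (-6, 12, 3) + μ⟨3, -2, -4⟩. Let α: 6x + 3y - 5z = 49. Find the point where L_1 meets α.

Substitute r = (-6, 12, 3) + t(3, -2, -4) into the plane: -15 + 32t = 49, so t = 2.
Intersection: (-6, 12, 3) + 2·(3, -2, -4) = (0, 8, -5).

(0, 8, -5)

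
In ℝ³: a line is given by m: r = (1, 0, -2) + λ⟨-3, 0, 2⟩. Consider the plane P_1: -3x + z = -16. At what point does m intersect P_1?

(4, 0, -4)

Substitute r = (1, 0, -2) + t(-3, 0, 2) into the plane: -5 + 11t = -16, so t = -1.
Intersection: (1, 0, -2) + (-1)·(-3, 0, 2) = (4, 0, -4).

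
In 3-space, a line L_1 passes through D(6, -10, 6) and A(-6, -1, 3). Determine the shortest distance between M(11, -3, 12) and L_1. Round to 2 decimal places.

A direction vector for L_1 is A − D = (-12, 9, -3).
Taking (6, -10, 6) on L_1 with direction v = (-12, 9, -3): w = M − (6, -10, 6) = (5, 7, 6), and w × v = (-75, -57, 129).
Distance = |w × v| / |v| = √25515 / √234 ≈ 10.44.

10.44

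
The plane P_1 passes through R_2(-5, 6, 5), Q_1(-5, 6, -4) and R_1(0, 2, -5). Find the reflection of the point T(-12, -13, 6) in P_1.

(12, 17, 6)

R_2Q_1 = (0, 0, -9), R_2R_1 = (5, -4, -10); a normal to P_1 is R_2Q_1 × R_2R_1 = (-36, -45, 0).
Using R_2: P_1 has equation -36x - 45y = -90.
λ = (n·T − d)/|n|² = (1017 − (-90))/3321 = 1/3.
Reflection = T − 2λn = (-12, -13, 6) − (2/3)·(-36, -45, 0) = (12, 17, 6).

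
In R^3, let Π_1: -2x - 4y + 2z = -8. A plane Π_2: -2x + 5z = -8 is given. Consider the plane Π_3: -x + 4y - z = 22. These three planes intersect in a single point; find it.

(-6, 3, -4)

Solving the 3×3 linear system -2x - 4y + 2z = -8, -2x + 5z = -8, -x + 4y - z = 22 (e.g. by elimination or Cramer's rule, determinant = 52) gives (-6, 3, -4).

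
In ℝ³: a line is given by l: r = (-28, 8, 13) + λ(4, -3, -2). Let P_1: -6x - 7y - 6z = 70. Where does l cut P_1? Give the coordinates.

Substitute r = (-28, 8, 13) + t(4, -3, -2) into the plane: 34 + 9t = 70, so t = 4.
Intersection: (-28, 8, 13) + 4·(4, -3, -2) = (-12, -4, 5).

(-12, -4, 5)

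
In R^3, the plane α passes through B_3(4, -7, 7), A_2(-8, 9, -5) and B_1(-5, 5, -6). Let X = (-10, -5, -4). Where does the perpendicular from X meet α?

(-2, 1, -4)

B_3A_2 = (-12, 16, -12), B_3B_1 = (-9, 12, -13); a normal to α is B_3A_2 × B_3B_1 = (-64, -48, 0).
Using B_3: α has equation -64x - 48y = 80.
Foot = X − λn with λ = (n·X − d)/|n|² = (880 − 80)/6400 = 1/8.
Foot = (-10, -5, -4) − (1/8)·(-64, -48, 0) = (-2, 1, -4).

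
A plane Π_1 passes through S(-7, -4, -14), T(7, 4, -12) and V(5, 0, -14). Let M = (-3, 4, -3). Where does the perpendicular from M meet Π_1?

ST = (14, 8, 2), SV = (12, 4, 0); a normal to Π_1 is ST × SV = (-8, 24, -40).
Using S: Π_1 has equation -8x + 24y - 40z = 520.
Foot = M − λn with λ = (n·M − d)/|n|² = (240 − 520)/2240 = -1/8.
Foot = (-3, 4, -3) − (-1/8)·(-8, 24, -40) = (-4, 7, -8).

(-4, 7, -8)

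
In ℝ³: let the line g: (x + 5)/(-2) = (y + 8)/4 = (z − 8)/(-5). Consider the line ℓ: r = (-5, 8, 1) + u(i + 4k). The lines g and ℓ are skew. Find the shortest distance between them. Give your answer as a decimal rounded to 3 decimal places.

g has direction (-2, 4, -5) through (-5, -8, 8).
Common perpendicular direction n = (-2, 4, -5) × (1, 0, 4) = (16, 3, -4).
With w = (-5, 8, 1) − (-5, -8, 8) = (0, 16, -7), w · n = 76.
Distance = |w · n| / |n| = |76| / √281 ≈ 4.534.

4.534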